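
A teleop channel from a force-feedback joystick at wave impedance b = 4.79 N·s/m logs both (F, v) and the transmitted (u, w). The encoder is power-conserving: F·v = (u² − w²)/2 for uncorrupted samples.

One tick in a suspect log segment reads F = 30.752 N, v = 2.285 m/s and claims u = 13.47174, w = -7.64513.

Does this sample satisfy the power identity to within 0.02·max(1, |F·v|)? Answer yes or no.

F·v = 30.752×2.285 = 70.2683 W.
(u² − w²)/2 = (181.4878 − 58.4480)/2 = 61.5199 W.
|Δ| = 8.7484;  2% of max(1, |F·v|) = 1.4054.

no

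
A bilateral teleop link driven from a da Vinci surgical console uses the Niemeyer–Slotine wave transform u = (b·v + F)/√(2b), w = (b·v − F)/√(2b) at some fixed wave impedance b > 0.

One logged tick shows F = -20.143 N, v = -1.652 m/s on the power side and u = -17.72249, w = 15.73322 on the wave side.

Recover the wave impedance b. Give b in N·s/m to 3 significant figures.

b = 0.725 N·s/m

u + w = -1.9893;  u + w = √(2b)·v, so √(2b) = -1.9893/(-1.652) = 1.2042.
b = (√(2b))²/2 = 1.4500/2 = 0.7250.
(Check via u − w = 2F/√(2b): u − w = -33.4557, 2F/√(2b) = -33.4557.)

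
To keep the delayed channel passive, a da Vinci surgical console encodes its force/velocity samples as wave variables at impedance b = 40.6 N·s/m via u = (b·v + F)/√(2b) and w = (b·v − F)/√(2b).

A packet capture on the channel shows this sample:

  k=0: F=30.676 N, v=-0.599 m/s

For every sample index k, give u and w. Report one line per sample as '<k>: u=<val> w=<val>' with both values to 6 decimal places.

k=0: b·v=40.6×(-0.599)=-24.319400; √(2b)=9.011104; u=(-24.319400+30.676)/9.011104=0.705419, w=(-24.319400−30.676)/9.011104=-6.103070

0: u=0.705419 w=-6.103070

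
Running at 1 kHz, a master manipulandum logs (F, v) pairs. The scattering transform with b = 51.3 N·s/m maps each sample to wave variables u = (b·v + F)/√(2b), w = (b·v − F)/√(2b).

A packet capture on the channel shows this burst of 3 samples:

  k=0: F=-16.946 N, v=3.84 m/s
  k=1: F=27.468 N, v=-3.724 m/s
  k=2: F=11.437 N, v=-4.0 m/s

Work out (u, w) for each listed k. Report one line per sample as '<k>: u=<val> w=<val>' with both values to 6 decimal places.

0: u=17.775008 w=21.120989
1: u=-16.148734 w=-21.572280
2: u=-19.129216 w=-21.387447

k=0: b·v=51.3×3.84=196.992000; √(2b)=10.129166; u=(196.992000+(-16.946))/10.129166=17.775008, w=(196.992000−(-16.946))/10.129166=21.120989
k=1: b·v=51.3×(-3.724)=-191.041200; √(2b)=10.129166; u=(-191.041200+27.468)/10.129166=-16.148734, w=(-191.041200−27.468)/10.129166=-21.572280
k=2: b·v=51.3×(-4.0)=-205.200000; √(2b)=10.129166; u=(-205.200000+11.437)/10.129166=-19.129216, w=(-205.200000−11.437)/10.129166=-21.387447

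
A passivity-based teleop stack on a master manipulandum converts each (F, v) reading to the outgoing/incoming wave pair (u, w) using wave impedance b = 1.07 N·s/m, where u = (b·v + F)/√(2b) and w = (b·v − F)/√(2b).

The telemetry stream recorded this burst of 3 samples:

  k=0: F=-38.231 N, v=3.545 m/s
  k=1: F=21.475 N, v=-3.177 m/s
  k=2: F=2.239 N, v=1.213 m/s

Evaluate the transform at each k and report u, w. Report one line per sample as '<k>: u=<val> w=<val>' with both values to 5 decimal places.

k=0: b·v=1.07×3.545=3.79315; √(2b)=1.46287; u=(3.79315+(-38.231))/1.46287=-23.54123, w=(3.79315−(-38.231))/1.46287=28.72712
k=1: b·v=1.07×(-3.177)=-3.39939; √(2b)=1.46287; u=(-3.39939+21.475)/1.46287=12.35623, w=(-3.39939−21.475)/1.46287=-17.00378
k=2: b·v=1.07×1.213=1.29791; √(2b)=1.46287; u=(1.29791+2.239)/1.46287=2.41778, w=(1.29791−2.239)/1.46287=-0.64332

0: u=-23.54123 w=28.72712
1: u=12.35623 w=-17.00378
2: u=2.41778 w=-0.64332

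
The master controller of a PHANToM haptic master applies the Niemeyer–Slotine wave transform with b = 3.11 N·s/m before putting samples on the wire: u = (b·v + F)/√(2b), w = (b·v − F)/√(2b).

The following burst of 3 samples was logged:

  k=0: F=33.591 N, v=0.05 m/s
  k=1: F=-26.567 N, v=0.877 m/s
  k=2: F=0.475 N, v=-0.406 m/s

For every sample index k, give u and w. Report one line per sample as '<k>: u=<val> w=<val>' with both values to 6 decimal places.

0: u=13.531114 w=-13.406414
1: u=-9.558781 w=11.746012
2: u=-0.315823 w=-0.696738

k=0: b·v=3.11×0.05=0.155500; √(2b)=2.493993; u=(0.155500+33.591)/2.493993=13.531114, w=(0.155500−33.591)/2.493993=-13.406414
k=1: b·v=3.11×0.877=2.727470; √(2b)=2.493993; u=(2.727470+(-26.567))/2.493993=-9.558781, w=(2.727470−(-26.567))/2.493993=11.746012
k=2: b·v=3.11×(-0.406)=-1.262660; √(2b)=2.493993; u=(-1.262660+0.475)/2.493993=-0.315823, w=(-1.262660−0.475)/2.493993=-0.696738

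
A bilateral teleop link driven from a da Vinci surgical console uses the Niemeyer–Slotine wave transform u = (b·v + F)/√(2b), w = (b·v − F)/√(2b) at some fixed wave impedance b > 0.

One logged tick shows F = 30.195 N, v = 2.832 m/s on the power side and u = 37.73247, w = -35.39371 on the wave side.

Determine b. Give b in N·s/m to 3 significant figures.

u + w = 2.33876;  u + w = √(2b)·v, so √(2b) = 2.33876/2.832 = 0.82583.
b = (√(2b))²/2 = 0.68200/2 = 0.34100.
(Check via u − w = 2F/√(2b): u − w = 73.12618, 2F/√(2b) = 73.12614.)

b = 0.341 N·s/m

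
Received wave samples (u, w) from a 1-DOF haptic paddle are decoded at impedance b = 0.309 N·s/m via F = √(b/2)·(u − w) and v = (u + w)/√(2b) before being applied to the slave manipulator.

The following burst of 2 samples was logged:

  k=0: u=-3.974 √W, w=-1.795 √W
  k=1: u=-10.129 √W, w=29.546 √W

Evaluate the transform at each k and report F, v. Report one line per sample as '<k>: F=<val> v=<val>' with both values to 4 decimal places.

k=0: u−w=-2.1790, u+w=-5.7690; √(b/2)=0.3931, √(2b)=0.7861; F=0.3931×(-2.179)=-0.8565, v=-5.7690/0.7861=-7.3385
k=1: u−w=-39.6750, u+w=19.4170; √(b/2)=0.3931, √(2b)=0.7861; F=0.3931×(-39.675)=-15.5948, v=19.4170/0.7861=24.6995

0: F=-0.8565 v=-7.3385
1: F=-15.5948 v=24.6995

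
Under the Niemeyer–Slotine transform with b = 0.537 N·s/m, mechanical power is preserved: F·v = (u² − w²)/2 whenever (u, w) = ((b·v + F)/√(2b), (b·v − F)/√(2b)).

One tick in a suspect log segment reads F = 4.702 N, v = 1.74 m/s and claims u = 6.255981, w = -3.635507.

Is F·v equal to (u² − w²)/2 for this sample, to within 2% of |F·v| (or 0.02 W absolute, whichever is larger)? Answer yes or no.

no

F·v = 4.702×1.74 = 8.181480 W.
(u² − w²)/2 = (39.137298 − 13.216911)/2 = 12.960194 W.
|Δ| = 4.778714;  2% of max(1, |F·v|) = 0.163630.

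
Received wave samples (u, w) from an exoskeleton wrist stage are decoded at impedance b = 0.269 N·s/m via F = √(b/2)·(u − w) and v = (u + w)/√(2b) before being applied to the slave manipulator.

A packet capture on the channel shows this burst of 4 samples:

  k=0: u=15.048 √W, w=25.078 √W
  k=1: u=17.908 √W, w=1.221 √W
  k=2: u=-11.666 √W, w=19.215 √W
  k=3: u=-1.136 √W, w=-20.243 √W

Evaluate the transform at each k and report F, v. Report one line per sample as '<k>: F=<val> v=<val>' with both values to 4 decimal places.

0: F=-3.6784 v=54.7060
1: F=6.1198 v=26.0796
2: F=-11.3254 v=10.2920
3: F=7.0073 v=-29.1472

k=0: u−w=-10.0300, u+w=40.1260; √(b/2)=0.3667, √(2b)=0.7335; F=0.3667×(-10.03)=-3.6784, v=40.1260/0.7335=54.7060
k=1: u−w=16.6870, u+w=19.1290; √(b/2)=0.3667, √(2b)=0.7335; F=0.3667×16.687=6.1198, v=19.1290/0.7335=26.0796
k=2: u−w=-30.8810, u+w=7.5490; √(b/2)=0.3667, √(2b)=0.7335; F=0.3667×(-30.881)=-11.3254, v=7.5490/0.7335=10.2920
k=3: u−w=19.1070, u+w=-21.3790; √(b/2)=0.3667, √(2b)=0.7335; F=0.3667×19.107=7.0073, v=-21.3790/0.7335=-29.1472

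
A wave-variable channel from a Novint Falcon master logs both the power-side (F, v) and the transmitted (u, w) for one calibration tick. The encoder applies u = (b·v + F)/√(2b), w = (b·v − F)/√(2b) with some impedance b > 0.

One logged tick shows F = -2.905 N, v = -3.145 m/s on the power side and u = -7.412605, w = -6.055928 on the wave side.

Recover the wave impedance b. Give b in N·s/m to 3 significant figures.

u + w = -13.468533;  u + w = √(2b)·v, so √(2b) = -13.468533/(-3.145) = 4.282522.
b = (√(2b))²/2 = 18.339998/2 = 9.169999.
(Check via u − w = 2F/√(2b): u − w = -1.356677, 2F/√(2b) = -1.356677.)

b = 9.17 N·s/m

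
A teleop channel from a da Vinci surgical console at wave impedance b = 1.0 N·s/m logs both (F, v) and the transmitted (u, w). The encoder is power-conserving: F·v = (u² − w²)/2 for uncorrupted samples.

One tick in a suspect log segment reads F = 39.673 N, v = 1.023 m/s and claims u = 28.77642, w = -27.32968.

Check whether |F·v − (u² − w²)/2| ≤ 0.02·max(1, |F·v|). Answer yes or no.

F·v = 39.673×1.023 = 40.5855 W.
(u² − w²)/2 = (828.0823 − 746.9114)/2 = 40.5855 W.
|Δ| = 0.0000;  2% of max(1, |F·v|) = 0.8117.

yes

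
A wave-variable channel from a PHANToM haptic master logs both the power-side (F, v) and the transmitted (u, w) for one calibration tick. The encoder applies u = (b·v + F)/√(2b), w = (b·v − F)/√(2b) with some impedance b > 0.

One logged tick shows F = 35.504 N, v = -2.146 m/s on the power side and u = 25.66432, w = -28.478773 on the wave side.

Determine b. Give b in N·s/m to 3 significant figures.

u + w = -2.814453;  u + w = √(2b)·v, so √(2b) = -2.814453/(-2.146) = 1.311488.
b = (√(2b))²/2 = 1.720000/2 = 0.860000.
(Check via u − w = 2F/√(2b): u − w = 54.143093, 2F/√(2b) = 54.143085.)

b = 0.86 N·s/m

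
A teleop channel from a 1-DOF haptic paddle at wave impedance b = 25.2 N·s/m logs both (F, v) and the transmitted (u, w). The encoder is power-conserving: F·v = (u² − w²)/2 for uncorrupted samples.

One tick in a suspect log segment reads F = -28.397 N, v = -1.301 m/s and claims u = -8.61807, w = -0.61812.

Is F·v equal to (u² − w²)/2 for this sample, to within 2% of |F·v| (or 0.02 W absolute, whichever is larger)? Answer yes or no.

yes

F·v = (-28.397)×(-1.301) = 36.94450 W.
(u² − w²)/2 = (74.27113 − 0.38207)/2 = 36.94453 W.
|Δ| = 0.00003;  2% of max(1, |F·v|) = 0.73889.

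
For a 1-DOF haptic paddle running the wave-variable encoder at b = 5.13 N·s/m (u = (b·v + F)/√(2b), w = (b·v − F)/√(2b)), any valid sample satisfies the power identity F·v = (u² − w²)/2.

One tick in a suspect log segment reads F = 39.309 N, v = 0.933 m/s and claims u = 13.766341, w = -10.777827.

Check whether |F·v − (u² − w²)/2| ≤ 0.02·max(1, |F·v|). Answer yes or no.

yes

F·v = 39.309×0.933 = 36.675297 W.
(u² − w²)/2 = (189.512145 − 116.161555)/2 = 36.675295 W.
|Δ| = 0.000002;  2% of max(1, |F·v|) = 0.733506.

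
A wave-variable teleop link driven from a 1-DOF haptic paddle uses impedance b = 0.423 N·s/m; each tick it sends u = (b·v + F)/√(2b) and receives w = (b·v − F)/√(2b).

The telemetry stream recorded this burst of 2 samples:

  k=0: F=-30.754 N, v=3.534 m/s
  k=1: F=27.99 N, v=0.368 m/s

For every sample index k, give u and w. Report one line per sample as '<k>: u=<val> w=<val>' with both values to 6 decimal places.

k=0: b·v=0.423×3.534=1.494882; √(2b)=0.919783; u=(1.494882+(-30.754))/0.919783=-31.810907, w=(1.494882−(-30.754))/0.919783=35.061418
k=1: b·v=0.423×0.368=0.155664; √(2b)=0.919783; u=(0.155664+27.99)/0.919783=30.600345, w=(0.155664−27.99)/0.919783=-30.261865

0: u=-31.810907 w=35.061418
1: u=30.600345 w=-30.261865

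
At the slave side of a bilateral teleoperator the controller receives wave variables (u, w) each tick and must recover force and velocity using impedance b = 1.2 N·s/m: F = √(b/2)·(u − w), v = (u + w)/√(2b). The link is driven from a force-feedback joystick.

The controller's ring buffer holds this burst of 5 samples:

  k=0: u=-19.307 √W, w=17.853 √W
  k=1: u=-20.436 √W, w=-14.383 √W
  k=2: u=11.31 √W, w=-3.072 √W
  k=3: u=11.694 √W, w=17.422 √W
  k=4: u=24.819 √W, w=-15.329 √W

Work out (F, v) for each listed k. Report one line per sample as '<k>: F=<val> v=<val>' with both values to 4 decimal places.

0: F=-28.7840 v=-0.9386
1: F=-4.6886 v=-22.4756
2: F=11.1402 v=5.3176
3: F=-4.4369 v=18.7943
4: F=31.0985 v=6.1258

k=0: u−w=-37.1600, u+w=-1.4540; √(b/2)=0.7746, √(2b)=1.5492; F=0.7746×(-37.16)=-28.7840, v=-1.4540/1.5492=-0.9386
k=1: u−w=-6.0530, u+w=-34.8190; √(b/2)=0.7746, √(2b)=1.5492; F=0.7746×(-6.053)=-4.6886, v=-34.8190/1.5492=-22.4756
k=2: u−w=14.3820, u+w=8.2380; √(b/2)=0.7746, √(2b)=1.5492; F=0.7746×14.382=11.1402, v=8.2380/1.5492=5.3176
k=3: u−w=-5.7280, u+w=29.1160; √(b/2)=0.7746, √(2b)=1.5492; F=0.7746×(-5.728)=-4.4369, v=29.1160/1.5492=18.7943
k=4: u−w=40.1480, u+w=9.4900; √(b/2)=0.7746, √(2b)=1.5492; F=0.7746×40.148=31.0985, v=9.4900/1.5492=6.1258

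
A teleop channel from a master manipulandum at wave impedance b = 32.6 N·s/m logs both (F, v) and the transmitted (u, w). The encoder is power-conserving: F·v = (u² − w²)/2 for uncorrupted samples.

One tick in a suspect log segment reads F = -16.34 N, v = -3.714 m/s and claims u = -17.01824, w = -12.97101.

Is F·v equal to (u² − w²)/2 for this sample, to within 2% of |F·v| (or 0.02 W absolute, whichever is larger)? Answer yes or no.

yes

F·v = (-16.34)×(-3.714) = 60.6868 W.
(u² − w²)/2 = (289.6205 − 168.2471)/2 = 60.6867 W.
|Δ| = 0.0001;  2% of max(1, |F·v|) = 1.2137.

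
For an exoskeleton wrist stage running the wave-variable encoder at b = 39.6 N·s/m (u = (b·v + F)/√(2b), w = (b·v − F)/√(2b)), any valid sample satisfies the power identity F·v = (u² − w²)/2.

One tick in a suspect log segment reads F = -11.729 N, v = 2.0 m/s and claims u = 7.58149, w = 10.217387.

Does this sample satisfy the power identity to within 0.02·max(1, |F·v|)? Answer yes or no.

yes

F·v = (-11.729)×2.0 = -23.458000 W.
(u² − w²)/2 = (57.478991 − 104.394997)/2 = -23.458003 W.
|Δ| = 0.000003;  2% of max(1, |F·v|) = 0.469160.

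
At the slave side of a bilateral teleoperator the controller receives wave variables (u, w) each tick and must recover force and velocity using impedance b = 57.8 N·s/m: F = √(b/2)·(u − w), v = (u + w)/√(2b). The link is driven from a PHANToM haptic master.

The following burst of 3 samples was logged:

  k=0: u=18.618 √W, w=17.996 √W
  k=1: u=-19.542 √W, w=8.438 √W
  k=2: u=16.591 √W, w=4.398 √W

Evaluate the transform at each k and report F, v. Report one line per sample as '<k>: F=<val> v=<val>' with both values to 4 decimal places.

0: F=3.3438 v=3.4054
1: F=-150.4169 v=-1.0328
2: F=65.5480 v=1.9521

k=0: u−w=0.6220, u+w=36.6140; √(b/2)=5.3759, √(2b)=10.7517; F=5.3759×0.622=3.3438, v=36.6140/10.7517=3.4054
k=1: u−w=-27.9800, u+w=-11.1040; √(b/2)=5.3759, √(2b)=10.7517; F=5.3759×(-27.98)=-150.4169, v=-11.1040/10.7517=-1.0328
k=2: u−w=12.1930, u+w=20.9890; √(b/2)=5.3759, √(2b)=10.7517; F=5.3759×12.193=65.5480, v=20.9890/10.7517=1.9521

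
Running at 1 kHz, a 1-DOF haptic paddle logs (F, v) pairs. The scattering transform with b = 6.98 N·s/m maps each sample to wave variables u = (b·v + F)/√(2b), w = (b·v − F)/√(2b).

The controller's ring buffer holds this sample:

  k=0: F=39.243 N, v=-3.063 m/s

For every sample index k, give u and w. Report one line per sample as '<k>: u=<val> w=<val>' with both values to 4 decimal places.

k=0: b·v=6.98×(-3.063)=-21.3797; √(2b)=3.7363; u=(-21.3797+39.243)/3.7363=4.7810, w=(-21.3797−39.243)/3.7363=-16.2253

0: u=4.7810 w=-16.2253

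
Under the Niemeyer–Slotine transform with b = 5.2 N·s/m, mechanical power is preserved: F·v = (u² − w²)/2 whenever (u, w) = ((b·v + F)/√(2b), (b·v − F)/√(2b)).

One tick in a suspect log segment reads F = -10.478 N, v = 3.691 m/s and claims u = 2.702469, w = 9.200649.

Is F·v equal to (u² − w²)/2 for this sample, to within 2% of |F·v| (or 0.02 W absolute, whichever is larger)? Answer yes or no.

yes

F·v = (-10.478)×3.691 = -38.674298 W.
(u² − w²)/2 = (7.303339 − 84.651942)/2 = -38.674302 W.
|Δ| = 0.000004;  2% of max(1, |F·v|) = 0.773486.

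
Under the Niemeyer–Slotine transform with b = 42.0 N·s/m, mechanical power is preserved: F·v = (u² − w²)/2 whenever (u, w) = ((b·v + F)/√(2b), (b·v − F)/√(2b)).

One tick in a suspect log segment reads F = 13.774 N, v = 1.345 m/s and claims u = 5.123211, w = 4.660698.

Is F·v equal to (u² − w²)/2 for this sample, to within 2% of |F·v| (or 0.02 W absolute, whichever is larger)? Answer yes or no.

no

F·v = 13.774×1.345 = 18.526030 W.
(u² − w²)/2 = (26.247291 − 21.722106)/2 = 2.262593 W.
|Δ| = 16.263437;  2% of max(1, |F·v|) = 0.370521.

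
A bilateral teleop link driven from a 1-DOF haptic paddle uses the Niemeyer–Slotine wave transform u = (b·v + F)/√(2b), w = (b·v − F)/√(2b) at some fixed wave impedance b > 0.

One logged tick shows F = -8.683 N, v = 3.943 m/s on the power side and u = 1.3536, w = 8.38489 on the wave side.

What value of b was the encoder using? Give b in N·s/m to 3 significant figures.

u + w = 9.7385;  u + w = √(2b)·v, so √(2b) = 9.7385/3.943 = 2.4698.
b = (√(2b))²/2 = 6.1000/2 = 3.0500.
(Check via u − w = 2F/√(2b): u − w = -7.0313, 2F/√(2b) = -7.0313.)

b = 3.05 N·s/m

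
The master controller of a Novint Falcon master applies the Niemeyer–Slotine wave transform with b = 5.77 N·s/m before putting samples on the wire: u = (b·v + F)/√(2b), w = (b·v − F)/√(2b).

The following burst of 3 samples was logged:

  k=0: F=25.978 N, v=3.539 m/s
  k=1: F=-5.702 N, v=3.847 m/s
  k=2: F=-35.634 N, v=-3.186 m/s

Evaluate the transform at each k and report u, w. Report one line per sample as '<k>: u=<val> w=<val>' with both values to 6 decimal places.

k=0: b·v=5.77×3.539=20.420030; √(2b)=3.397058; u=(20.420030+25.978)/3.397058=13.658300, w=(20.420030−25.978)/3.397058=-1.636113
k=1: b·v=5.77×3.847=22.197190; √(2b)=3.397058; u=(22.197190+(-5.702))/3.397058=4.855729, w=(22.197190−(-5.702))/3.397058=8.212752
k=2: b·v=5.77×(-3.186)=-18.383220; √(2b)=3.397058; u=(-18.383220+(-35.634))/3.397058=-15.901179, w=(-18.383220−(-35.634))/3.397058=5.078154

0: u=13.658300 w=-1.636113
1: u=4.855729 w=8.212752
2: u=-15.901179 w=5.078154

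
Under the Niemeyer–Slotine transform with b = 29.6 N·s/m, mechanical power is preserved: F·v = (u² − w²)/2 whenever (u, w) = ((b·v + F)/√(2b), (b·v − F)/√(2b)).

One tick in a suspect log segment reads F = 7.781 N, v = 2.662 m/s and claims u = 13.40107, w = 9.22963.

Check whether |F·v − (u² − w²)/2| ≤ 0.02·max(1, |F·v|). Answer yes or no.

no

F·v = 7.781×2.662 = 20.7130 W.
(u² − w²)/2 = (179.5887 − 85.1861)/2 = 47.2013 W.
|Δ| = 26.4883;  2% of max(1, |F·v|) = 0.4143.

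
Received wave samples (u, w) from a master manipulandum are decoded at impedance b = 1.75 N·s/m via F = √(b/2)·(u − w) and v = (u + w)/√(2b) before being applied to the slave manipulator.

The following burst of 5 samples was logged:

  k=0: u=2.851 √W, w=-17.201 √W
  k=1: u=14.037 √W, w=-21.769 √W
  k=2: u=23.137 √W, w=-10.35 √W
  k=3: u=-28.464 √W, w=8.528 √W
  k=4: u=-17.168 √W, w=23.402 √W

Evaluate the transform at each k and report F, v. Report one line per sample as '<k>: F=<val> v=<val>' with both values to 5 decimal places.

k=0: u−w=20.05200, u+w=-14.35000; √(b/2)=0.93541, √(2b)=1.87083; F=0.93541×20.052=18.75693, v=-14.35000/1.87083=-7.67040
k=1: u−w=35.80600, u+w=-7.73200; √(b/2)=0.93541, √(2b)=1.87083; F=0.93541×35.806=33.49345, v=-7.73200/1.87083=-4.13293
k=2: u−w=33.48700, u+w=12.78700; √(b/2)=0.93541, √(2b)=1.87083; F=0.93541×33.487=31.32422, v=12.78700/1.87083=6.83494
k=3: u−w=-36.99200, u+w=-19.93600; √(b/2)=0.93541, √(2b)=1.87083; F=0.93541×(-36.992)=-34.60285, v=-19.93600/1.87083=-10.65624
k=4: u−w=-40.57000, u+w=6.23400; √(b/2)=0.93541, √(2b)=1.87083; F=0.93541×(-40.57)=-37.94976, v=6.23400/1.87083=3.33221

0: F=18.75693 v=-7.67040
1: F=33.49345 v=-4.13293
2: F=31.32422 v=6.83494
3: F=-34.60285 v=-10.65624
4: F=-37.94976 v=3.33221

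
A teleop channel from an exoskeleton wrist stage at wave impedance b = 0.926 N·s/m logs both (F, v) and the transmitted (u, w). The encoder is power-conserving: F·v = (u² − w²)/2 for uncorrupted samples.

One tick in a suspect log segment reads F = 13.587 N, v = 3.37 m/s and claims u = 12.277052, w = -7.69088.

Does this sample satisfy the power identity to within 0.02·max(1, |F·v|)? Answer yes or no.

F·v = 13.587×3.37 = 45.788190 W.
(u² − w²)/2 = (150.726006 − 59.149635)/2 = 45.788185 W.
|Δ| = 0.000005;  2% of max(1, |F·v|) = 0.915764.

yes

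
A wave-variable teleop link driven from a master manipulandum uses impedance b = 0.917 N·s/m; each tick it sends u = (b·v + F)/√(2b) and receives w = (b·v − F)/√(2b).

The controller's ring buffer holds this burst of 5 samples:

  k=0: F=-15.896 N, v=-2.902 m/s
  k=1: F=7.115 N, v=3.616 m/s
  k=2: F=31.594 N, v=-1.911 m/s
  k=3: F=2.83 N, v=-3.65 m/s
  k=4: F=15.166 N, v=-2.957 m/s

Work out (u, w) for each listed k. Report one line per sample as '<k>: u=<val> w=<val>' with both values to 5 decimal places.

k=0: b·v=0.917×(-2.902)=-2.66113; √(2b)=1.35425; u=(-2.66113+(-15.896))/1.35425=-13.70286, w=(-2.66113−(-15.896))/1.35425=9.77282
k=1: b·v=0.917×3.616=3.31587; √(2b)=1.35425; u=(3.31587+7.115)/1.35425=7.70231, w=(3.31587−7.115)/1.35425=-2.80533
k=2: b·v=0.917×(-1.911)=-1.75239; √(2b)=1.35425; u=(-1.75239+31.594)/1.35425=22.03549, w=(-1.75239−31.594)/1.35425=-24.62346
k=3: b·v=0.917×(-3.65)=-3.34705; √(2b)=1.35425; u=(-3.34705+2.83)/1.35425=-0.38180, w=(-3.34705−2.83)/1.35425=-4.56122
k=4: b·v=0.917×(-2.957)=-2.71157; √(2b)=1.35425; u=(-2.71157+15.166)/1.35425=9.19653, w=(-2.71157−15.166)/1.35425=-13.20106

0: u=-13.70286 w=9.77282
1: u=7.70231 w=-2.80533
2: u=22.03549 w=-24.62346
3: u=-0.38180 w=-4.56122
4: u=9.19653 w=-13.20106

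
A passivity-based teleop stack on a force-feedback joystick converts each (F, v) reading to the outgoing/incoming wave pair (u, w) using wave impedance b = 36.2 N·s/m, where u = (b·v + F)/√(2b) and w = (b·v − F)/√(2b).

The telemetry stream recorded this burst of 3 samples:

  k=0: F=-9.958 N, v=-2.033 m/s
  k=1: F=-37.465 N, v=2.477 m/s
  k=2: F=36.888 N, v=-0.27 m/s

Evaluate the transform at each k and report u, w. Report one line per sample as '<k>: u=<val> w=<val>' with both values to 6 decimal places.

0: u=-9.819530 w=-7.478899
1: u=6.135094 w=14.941251
2: u=3.186576 w=-5.483957

k=0: b·v=36.2×(-2.033)=-73.594600; √(2b)=8.508819; u=(-73.594600+(-9.958))/8.508819=-9.819530, w=(-73.594600−(-9.958))/8.508819=-7.478899
k=1: b·v=36.2×2.477=89.667400; √(2b)=8.508819; u=(89.667400+(-37.465))/8.508819=6.135094, w=(89.667400−(-37.465))/8.508819=14.941251
k=2: b·v=36.2×(-0.27)=-9.774000; √(2b)=8.508819; u=(-9.774000+36.888)/8.508819=3.186576, w=(-9.774000−36.888)/8.508819=-5.483957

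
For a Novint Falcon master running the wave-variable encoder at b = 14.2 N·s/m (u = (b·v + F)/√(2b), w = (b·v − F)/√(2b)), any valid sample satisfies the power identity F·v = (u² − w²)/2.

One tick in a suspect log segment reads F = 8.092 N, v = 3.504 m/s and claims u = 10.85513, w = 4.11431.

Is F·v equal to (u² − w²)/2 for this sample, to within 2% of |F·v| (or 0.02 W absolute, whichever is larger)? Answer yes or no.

no

F·v = 8.092×3.504 = 28.3544 W.
(u² − w²)/2 = (117.8338 − 16.9275)/2 = 50.4532 W.
|Δ| = 22.0988;  2% of max(1, |F·v|) = 0.5671.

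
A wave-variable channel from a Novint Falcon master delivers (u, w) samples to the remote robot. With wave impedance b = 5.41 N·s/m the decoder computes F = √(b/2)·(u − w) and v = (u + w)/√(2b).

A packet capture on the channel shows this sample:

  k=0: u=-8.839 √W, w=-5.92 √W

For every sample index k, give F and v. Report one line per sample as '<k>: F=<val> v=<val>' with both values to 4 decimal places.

k=0: u−w=-2.9190, u+w=-14.7590; √(b/2)=1.6447, √(2b)=3.2894; F=1.6447×(-2.919)=-4.8008, v=-14.7590/3.2894=-4.4869

0: F=-4.8008 v=-4.4869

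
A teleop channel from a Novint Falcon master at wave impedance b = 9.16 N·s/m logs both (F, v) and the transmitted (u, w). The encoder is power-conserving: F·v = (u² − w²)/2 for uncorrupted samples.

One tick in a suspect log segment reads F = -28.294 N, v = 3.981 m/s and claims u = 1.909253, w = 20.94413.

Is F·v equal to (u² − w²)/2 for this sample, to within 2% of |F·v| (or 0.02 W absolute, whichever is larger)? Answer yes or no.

F·v = (-28.294)×3.981 = -112.638414 W.
(u² − w²)/2 = (3.645247 − 438.656581)/2 = -217.505667 W.
|Δ| = 104.867253;  2% of max(1, |F·v|) = 2.252768.

no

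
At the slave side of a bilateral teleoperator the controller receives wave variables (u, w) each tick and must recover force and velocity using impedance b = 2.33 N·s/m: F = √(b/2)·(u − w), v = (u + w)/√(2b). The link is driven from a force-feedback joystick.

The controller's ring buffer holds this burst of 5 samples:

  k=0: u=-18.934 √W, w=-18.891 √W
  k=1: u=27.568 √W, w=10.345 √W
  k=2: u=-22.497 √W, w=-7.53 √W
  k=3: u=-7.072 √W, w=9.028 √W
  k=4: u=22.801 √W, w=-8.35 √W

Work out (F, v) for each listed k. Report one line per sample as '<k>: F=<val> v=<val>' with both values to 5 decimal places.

k=0: u−w=-0.04300, u+w=-37.82500; √(b/2)=1.07935, √(2b)=2.15870; F=1.07935×(-0.043)=-0.04641, v=-37.82500/2.15870=-17.52209
k=1: u−w=17.22300, u+w=37.91300; √(b/2)=1.07935, √(2b)=2.15870; F=1.07935×17.223=18.58967, v=37.91300/2.15870=17.56286
k=2: u−w=-14.96700, u+w=-30.02700; √(b/2)=1.07935, √(2b)=2.15870; F=1.07935×(-14.967)=-16.15466, v=-30.02700/2.15870=-13.90974
k=3: u−w=-16.10000, u+w=1.95600; √(b/2)=1.07935, √(2b)=2.15870; F=1.07935×(-16.1)=-17.37756, v=1.95600/2.15870=0.90610
k=4: u−w=31.15100, u+w=14.45100; √(b/2)=1.07935, √(2b)=2.15870; F=1.07935×31.151=33.62288, v=14.45100/2.15870=6.69430

0: F=-0.04641 v=-17.52209
1: F=18.58967 v=17.56286
2: F=-16.15466 v=-13.90974
3: F=-17.37756 v=0.90610
4: F=33.62288 v=6.69430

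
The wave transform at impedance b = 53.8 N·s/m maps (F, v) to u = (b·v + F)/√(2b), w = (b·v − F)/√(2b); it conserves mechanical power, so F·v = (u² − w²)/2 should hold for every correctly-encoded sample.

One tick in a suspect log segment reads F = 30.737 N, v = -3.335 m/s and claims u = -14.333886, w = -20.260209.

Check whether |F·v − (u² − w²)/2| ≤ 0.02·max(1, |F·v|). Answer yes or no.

yes

F·v = 30.737×(-3.335) = -102.507895 W.
(u² − w²)/2 = (205.460288 − 410.476069)/2 = -102.507890 W.
|Δ| = 0.000005;  2% of max(1, |F·v|) = 2.050158.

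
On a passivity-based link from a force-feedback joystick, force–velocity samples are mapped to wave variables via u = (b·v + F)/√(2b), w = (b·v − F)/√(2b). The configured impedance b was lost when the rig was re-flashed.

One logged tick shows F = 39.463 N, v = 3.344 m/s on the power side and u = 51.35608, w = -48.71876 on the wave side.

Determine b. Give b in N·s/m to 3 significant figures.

b = 0.311 N·s/m

u + w = 2.63732;  u + w = √(2b)·v, so √(2b) = 2.63732/3.344 = 0.78867.
b = (√(2b))²/2 = 0.62200/2 = 0.31100.
(Check via u − w = 2F/√(2b): u − w = 100.07484, 2F/√(2b) = 100.07452.)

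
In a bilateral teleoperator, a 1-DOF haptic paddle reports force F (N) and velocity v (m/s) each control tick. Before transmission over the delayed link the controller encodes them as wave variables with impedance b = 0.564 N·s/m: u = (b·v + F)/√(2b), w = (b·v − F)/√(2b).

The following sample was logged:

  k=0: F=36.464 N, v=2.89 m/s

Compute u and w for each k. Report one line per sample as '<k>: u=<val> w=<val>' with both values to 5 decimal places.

k=0: b·v=0.564×2.89=1.62996; √(2b)=1.06207; u=(1.62996+36.464)/1.06207=35.86754, w=(1.62996−36.464)/1.06207=-32.79815

0: u=35.86754 w=-32.79815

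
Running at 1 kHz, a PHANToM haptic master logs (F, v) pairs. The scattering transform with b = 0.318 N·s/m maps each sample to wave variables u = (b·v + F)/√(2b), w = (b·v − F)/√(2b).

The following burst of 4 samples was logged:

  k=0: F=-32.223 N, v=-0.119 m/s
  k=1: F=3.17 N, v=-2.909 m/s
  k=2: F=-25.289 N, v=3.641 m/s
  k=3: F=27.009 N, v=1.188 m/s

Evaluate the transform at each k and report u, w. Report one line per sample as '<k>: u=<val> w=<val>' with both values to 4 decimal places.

k=0: b·v=0.318×(-0.119)=-0.0378; √(2b)=0.7975; u=(-0.0378+(-32.223))/0.7975=-40.4527, w=(-0.0378−(-32.223))/0.7975=40.3578
k=1: b·v=0.318×(-2.909)=-0.9251; √(2b)=0.7975; u=(-0.9251+3.17)/0.7975=2.8150, w=(-0.9251−3.17)/0.7975=-5.1349
k=2: b·v=0.318×3.641=1.1578; √(2b)=0.7975; u=(1.1578+(-25.289))/0.7975=-30.2587, w=(1.1578−(-25.289))/0.7975=33.1623
k=3: b·v=0.318×1.188=0.3778; √(2b)=0.7975; u=(0.3778+27.009)/0.7975=34.3410, w=(0.3778−27.009)/0.7975=-33.3935

0: u=-40.4527 w=40.3578
1: u=2.8150 w=-5.1349
2: u=-30.2587 w=33.1623
3: u=34.3410 w=-33.3935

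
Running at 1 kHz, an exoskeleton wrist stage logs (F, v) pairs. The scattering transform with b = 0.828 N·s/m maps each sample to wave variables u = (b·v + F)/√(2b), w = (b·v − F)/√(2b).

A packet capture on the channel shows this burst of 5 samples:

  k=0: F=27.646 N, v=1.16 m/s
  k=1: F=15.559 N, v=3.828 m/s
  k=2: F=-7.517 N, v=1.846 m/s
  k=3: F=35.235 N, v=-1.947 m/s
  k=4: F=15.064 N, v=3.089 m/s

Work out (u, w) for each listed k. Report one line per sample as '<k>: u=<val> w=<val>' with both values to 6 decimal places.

k=0: b·v=0.828×1.16=0.960480; √(2b)=1.286857; u=(0.960480+27.646)/1.286857=22.229733, w=(0.960480−27.646)/1.286857=-20.736980
k=1: b·v=0.828×3.828=3.169584; √(2b)=1.286857; u=(3.169584+15.559)/1.286857=14.553746, w=(3.169584−15.559)/1.286857=-9.627658
k=2: b·v=0.828×1.846=1.528488; √(2b)=1.286857; u=(1.528488+(-7.517))/1.286857=-4.653597, w=(1.528488−(-7.517))/1.286857=7.029134
k=3: b·v=0.828×(-1.947)=-1.612116; √(2b)=1.286857; u=(-1.612116+35.235)/1.286857=26.127917, w=(-1.612116−35.235)/1.286857=-28.633427
k=4: b·v=0.828×3.089=2.557692; √(2b)=1.286857; u=(2.557692+15.064)/1.286857=13.693594, w=(2.557692−15.064)/1.286857=-9.718494

0: u=22.229733 w=-20.736980
1: u=14.553746 w=-9.627658
2: u=-4.653597 w=7.029134
3: u=26.127917 w=-28.633427
4: u=13.693594 w=-9.718494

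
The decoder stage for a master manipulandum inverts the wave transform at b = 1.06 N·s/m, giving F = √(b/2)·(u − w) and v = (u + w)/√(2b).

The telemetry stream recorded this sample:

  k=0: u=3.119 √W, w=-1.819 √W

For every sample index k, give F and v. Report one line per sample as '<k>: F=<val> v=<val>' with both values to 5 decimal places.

0: F=3.59492 v=0.89284

k=0: u−w=4.93800, u+w=1.30000; √(b/2)=0.72801, √(2b)=1.45602; F=0.72801×4.938=3.59492, v=1.30000/1.45602=0.89284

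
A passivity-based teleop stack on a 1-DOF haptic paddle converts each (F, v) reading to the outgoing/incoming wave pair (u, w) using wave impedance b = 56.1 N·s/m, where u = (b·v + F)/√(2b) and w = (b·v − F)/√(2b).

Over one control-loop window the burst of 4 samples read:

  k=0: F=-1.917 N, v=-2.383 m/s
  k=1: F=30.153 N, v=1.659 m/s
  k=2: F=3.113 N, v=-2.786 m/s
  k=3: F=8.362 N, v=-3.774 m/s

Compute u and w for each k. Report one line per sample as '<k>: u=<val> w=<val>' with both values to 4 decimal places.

k=0: b·v=56.1×(-2.383)=-133.6863; √(2b)=10.5925; u=(-133.6863+(-1.917))/10.5925=-12.8019, w=(-133.6863−(-1.917))/10.5925=-12.4399
k=1: b·v=56.1×1.659=93.0699; √(2b)=10.5925; u=(93.0699+30.153)/10.5925=11.6331, w=(93.0699−30.153)/10.5925=5.9398
k=2: b·v=56.1×(-2.786)=-156.2946; √(2b)=10.5925; u=(-156.2946+3.113)/10.5925=-14.4614, w=(-156.2946−3.113)/10.5925=-15.0492
k=3: b·v=56.1×(-3.774)=-211.7214; √(2b)=10.5925; u=(-211.7214+8.362)/10.5925=-19.1985, w=(-211.7214−8.362)/10.5925=-20.7774

0: u=-12.8019 w=-12.4399
1: u=11.6331 w=5.9398
2: u=-14.4614 w=-15.0492
3: u=-19.1985 w=-20.7774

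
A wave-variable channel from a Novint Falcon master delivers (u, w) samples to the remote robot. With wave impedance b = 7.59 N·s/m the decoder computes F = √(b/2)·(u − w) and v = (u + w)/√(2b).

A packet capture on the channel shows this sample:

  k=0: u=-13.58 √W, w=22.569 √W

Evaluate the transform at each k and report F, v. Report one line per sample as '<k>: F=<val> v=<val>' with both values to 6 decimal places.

0: F=-70.420998 v=2.307148

k=0: u−w=-36.149000, u+w=8.989000; √(b/2)=1.948076, √(2b)=3.896152; F=1.948076×(-36.149)=-70.420998, v=8.989000/3.896152=2.307148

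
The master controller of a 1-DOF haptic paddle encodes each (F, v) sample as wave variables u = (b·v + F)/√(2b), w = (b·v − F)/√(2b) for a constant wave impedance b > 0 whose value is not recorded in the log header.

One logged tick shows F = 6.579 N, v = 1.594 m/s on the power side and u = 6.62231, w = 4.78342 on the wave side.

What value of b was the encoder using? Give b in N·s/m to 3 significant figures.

b = 25.6 N·s/m

u + w = 11.40573;  u + w = √(2b)·v, so √(2b) = 11.40573/1.594 = 7.15541.
b = (√(2b))²/2 = 51.19995/2 = 25.59998.
(Check via u − w = 2F/√(2b): u − w = 1.83889, 2F/√(2b) = 1.83889.)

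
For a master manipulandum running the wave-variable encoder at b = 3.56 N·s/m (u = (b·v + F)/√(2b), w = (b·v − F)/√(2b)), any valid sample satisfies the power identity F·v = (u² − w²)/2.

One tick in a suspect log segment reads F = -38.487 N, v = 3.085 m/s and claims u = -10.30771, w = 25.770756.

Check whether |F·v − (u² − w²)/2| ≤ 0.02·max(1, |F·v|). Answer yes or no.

F·v = (-38.487)×3.085 = -118.732395 W.
(u² − w²)/2 = (106.248885 − 664.131865)/2 = -278.941490 W.
|Δ| = 160.209095;  2% of max(1, |F·v|) = 2.374648.

no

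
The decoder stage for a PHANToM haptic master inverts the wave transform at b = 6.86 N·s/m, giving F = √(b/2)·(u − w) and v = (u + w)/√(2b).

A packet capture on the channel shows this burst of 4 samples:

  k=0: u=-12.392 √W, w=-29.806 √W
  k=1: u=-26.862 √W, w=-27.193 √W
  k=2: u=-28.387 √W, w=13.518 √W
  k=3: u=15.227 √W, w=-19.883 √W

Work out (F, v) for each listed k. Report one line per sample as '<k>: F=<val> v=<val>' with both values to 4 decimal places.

0: F=32.2512 v=-11.3924
1: F=0.6130 v=-14.5935
2: F=-77.6091 v=-4.0143
3: F=65.0246 v=-1.2570

k=0: u−w=17.4140, u+w=-42.1980; √(b/2)=1.8520, √(2b)=3.7041; F=1.8520×17.414=32.2512, v=-42.1980/3.7041=-11.3924
k=1: u−w=0.3310, u+w=-54.0550; √(b/2)=1.8520, √(2b)=3.7041; F=1.8520×0.331=0.6130, v=-54.0550/3.7041=-14.5935
k=2: u−w=-41.9050, u+w=-14.8690; √(b/2)=1.8520, √(2b)=3.7041; F=1.8520×(-41.905)=-77.6091, v=-14.8690/3.7041=-4.0143
k=3: u−w=35.1100, u+w=-4.6560; √(b/2)=1.8520, √(2b)=3.7041; F=1.8520×35.11=65.0246, v=-4.6560/3.7041=-1.2570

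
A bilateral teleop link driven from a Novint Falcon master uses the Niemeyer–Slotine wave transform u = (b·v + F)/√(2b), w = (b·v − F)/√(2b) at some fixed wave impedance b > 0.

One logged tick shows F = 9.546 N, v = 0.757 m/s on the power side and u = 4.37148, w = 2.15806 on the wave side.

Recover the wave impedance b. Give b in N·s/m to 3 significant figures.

b = 37.2 N·s/m

u + w = 6.5295;  u + w = √(2b)·v, so √(2b) = 6.5295/0.757 = 8.6255.
b = (√(2b))²/2 = 74.4001/2 = 37.2000.
(Check via u − w = 2F/√(2b): u − w = 2.2134, 2F/√(2b) = 2.2134.)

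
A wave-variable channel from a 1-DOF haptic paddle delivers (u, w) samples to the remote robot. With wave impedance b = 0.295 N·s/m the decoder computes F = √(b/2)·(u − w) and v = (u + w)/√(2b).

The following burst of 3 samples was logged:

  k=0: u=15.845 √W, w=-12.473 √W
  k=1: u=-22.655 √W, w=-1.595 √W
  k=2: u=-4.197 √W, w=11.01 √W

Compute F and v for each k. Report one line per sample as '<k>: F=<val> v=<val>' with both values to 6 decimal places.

k=0: u−w=28.318000, u+w=3.372000; √(b/2)=0.384057, √(2b)=0.768115; F=0.384057×28.318=10.875734, v=3.372000/0.768115=4.389970
k=1: u−w=-21.060000, u+w=-24.250000; √(b/2)=0.384057, √(2b)=0.768115; F=0.384057×(-21.06)=-8.088246, v=-24.250000/0.768115=-31.570811
k=2: u−w=-15.207000, u+w=6.813000; √(b/2)=0.384057, √(2b)=0.768115; F=0.384057×(-15.207)=-5.840359, v=6.813000/0.768115=8.869771

0: F=10.875734 v=4.389970
1: F=-8.088246 v=-31.570811
2: F=-5.840359 v=8.869771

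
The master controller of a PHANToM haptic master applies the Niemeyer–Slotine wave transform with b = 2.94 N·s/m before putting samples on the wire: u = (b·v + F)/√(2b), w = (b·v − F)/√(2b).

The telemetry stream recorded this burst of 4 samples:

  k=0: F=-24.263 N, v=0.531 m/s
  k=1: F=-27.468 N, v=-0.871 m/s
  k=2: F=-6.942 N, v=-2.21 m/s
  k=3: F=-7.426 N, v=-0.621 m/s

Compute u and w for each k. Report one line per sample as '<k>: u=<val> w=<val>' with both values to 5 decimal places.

0: u=-9.36209 w=10.64970
1: u=-12.38364 w=10.27158
2: u=-5.54232 w=0.18335
3: u=-3.81535 w=2.30951

k=0: b·v=2.94×0.531=1.56114; √(2b)=2.42487; u=(1.56114+(-24.263))/2.42487=-9.36209, w=(1.56114−(-24.263))/2.42487=10.64970
k=1: b·v=2.94×(-0.871)=-2.56074; √(2b)=2.42487; u=(-2.56074+(-27.468))/2.42487=-12.38364, w=(-2.56074−(-27.468))/2.42487=10.27158
k=2: b·v=2.94×(-2.21)=-6.49740; √(2b)=2.42487; u=(-6.49740+(-6.942))/2.42487=-5.54232, w=(-6.49740−(-6.942))/2.42487=0.18335
k=3: b·v=2.94×(-0.621)=-1.82574; √(2b)=2.42487; u=(-1.82574+(-7.426))/2.42487=-3.81535, w=(-1.82574−(-7.426))/2.42487=2.30951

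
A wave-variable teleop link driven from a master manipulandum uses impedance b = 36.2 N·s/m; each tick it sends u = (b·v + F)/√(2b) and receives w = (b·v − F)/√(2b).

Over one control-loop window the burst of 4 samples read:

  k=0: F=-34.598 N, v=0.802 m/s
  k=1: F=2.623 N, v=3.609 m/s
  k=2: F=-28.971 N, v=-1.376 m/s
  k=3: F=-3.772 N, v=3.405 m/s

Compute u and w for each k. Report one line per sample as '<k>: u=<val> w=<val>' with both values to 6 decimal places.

0: u=-0.654098 w=7.478171
1: u=15.662432 w=15.045895
2: u=-9.258888 w=-2.449247
3: u=14.042960 w=14.929569

k=0: b·v=36.2×0.802=29.032400; √(2b)=8.508819; u=(29.032400+(-34.598))/8.508819=-0.654098, w=(29.032400−(-34.598))/8.508819=7.478171
k=1: b·v=36.2×3.609=130.645800; √(2b)=8.508819; u=(130.645800+2.623)/8.508819=15.662432, w=(130.645800−2.623)/8.508819=15.045895
k=2: b·v=36.2×(-1.376)=-49.811200; √(2b)=8.508819; u=(-49.811200+(-28.971))/8.508819=-9.258888, w=(-49.811200−(-28.971))/8.508819=-2.449247
k=3: b·v=36.2×3.405=123.261000; √(2b)=8.508819; u=(123.261000+(-3.772))/8.508819=14.042960, w=(123.261000−(-3.772))/8.508819=14.929569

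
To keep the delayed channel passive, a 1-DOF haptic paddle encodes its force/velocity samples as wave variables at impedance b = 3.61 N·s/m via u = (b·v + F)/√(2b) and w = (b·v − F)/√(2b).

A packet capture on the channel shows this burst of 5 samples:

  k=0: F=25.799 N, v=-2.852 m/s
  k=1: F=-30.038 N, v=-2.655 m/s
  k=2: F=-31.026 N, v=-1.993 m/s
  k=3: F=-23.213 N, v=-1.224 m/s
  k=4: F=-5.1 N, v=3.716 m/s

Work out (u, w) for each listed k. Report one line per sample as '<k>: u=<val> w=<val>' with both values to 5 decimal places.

0: u=5.76972 w=-13.43306
1: u=-14.74599 w=7.61199
2: u=-14.22428 w=8.86908
3: u=-10.28343 w=6.99454
4: u=3.09443 w=6.89048

k=0: b·v=3.61×(-2.852)=-10.29572; √(2b)=2.68701; u=(-10.29572+25.799)/2.68701=5.76972, w=(-10.29572−25.799)/2.68701=-13.43306
k=1: b·v=3.61×(-2.655)=-9.58455; √(2b)=2.68701; u=(-9.58455+(-30.038))/2.68701=-14.74599, w=(-9.58455−(-30.038))/2.68701=7.61199
k=2: b·v=3.61×(-1.993)=-7.19473; √(2b)=2.68701; u=(-7.19473+(-31.026))/2.68701=-14.22428, w=(-7.19473−(-31.026))/2.68701=8.86908
k=3: b·v=3.61×(-1.224)=-4.41864; √(2b)=2.68701; u=(-4.41864+(-23.213))/2.68701=-10.28343, w=(-4.41864−(-23.213))/2.68701=6.99454
k=4: b·v=3.61×3.716=13.41476; √(2b)=2.68701; u=(13.41476+(-5.1))/2.68701=3.09443, w=(13.41476−(-5.1))/2.68701=6.89048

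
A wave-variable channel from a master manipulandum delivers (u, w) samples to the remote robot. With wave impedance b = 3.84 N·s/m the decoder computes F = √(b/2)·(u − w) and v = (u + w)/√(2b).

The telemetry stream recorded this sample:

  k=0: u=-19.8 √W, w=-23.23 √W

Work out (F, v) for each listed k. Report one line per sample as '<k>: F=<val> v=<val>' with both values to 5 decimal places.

k=0: u−w=3.43000, u+w=-43.03000; √(b/2)=1.38564, √(2b)=2.77128; F=1.38564×3.43=4.75275, v=-43.03000/2.77128=-15.52711

0: F=4.75275 v=-15.52711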